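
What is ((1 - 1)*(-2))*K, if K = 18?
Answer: 0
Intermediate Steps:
((1 - 1)*(-2))*K = ((1 - 1)*(-2))*18 = (0*(-2))*18 = 0*18 = 0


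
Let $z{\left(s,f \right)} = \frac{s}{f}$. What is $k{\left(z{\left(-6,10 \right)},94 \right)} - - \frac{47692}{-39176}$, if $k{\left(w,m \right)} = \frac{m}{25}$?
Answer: $\frac{622561}{244850} \approx 2.5426$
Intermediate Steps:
$k{\left(w,m \right)} = \frac{m}{25}$ ($k{\left(w,m \right)} = m \frac{1}{25} = \frac{m}{25}$)
$k{\left(z{\left(-6,10 \right)},94 \right)} - - \frac{47692}{-39176} = \frac{1}{25} \cdot 94 - - \frac{47692}{-39176} = \frac{94}{25} - \left(-47692\right) \left(- \frac{1}{39176}\right) = \frac{94}{25} - \frac{11923}{9794} = \frac{622561}{244850}$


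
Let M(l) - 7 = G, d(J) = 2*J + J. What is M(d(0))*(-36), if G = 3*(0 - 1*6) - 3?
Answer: 504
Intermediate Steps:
d(J) = 3*J
G = -21 (G = 3*(0 - 6) - 3 = 3*(-6) - 3 = -18 - 3 = -21)
M(l) = -14 (M(l) = 7 - 21 = -14)
M(d(0))*(-36) = -14*(-36) = 504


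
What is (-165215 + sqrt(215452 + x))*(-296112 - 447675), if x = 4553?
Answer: 122884769205 - 2231361*sqrt(24445) ≈ 1.2254e+11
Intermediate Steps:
(-165215 + sqrt(215452 + x))*(-296112 - 447675) = (-165215 + sqrt(215452 + 4553))*(-296112 - 447675) = (-165215 + sqrt(220005))*(-743787) = (-165215 + 3*sqrt(24445))*(-743787) = 122884769205 - 2231361*sqrt(24445)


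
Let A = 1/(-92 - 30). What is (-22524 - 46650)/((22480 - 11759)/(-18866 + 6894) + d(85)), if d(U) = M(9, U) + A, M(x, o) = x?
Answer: -16839072936/1970887 ≈ -8543.9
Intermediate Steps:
A = -1/122 (A = 1/(-122) = -1/122 ≈ -0.0081967)
d(U) = 1097/122 (d(U) = 9 - 1/122 = 1097/122)
(-22524 - 46650)/((22480 - 11759)/(-18866 + 6894) + d(85)) = (-22524 - 46650)/((22480 - 11759)/(-18866 + 6894) + 1097/122) = -69174/(10721/(-11972) + 1097/122) = -69174/(10721*(-1/11972) + 1097/122) = -69174/(-10721/11972 + 1097/122) = -69174/5912661/730292 = -69174*730292/5912661 = -16839072936/1970887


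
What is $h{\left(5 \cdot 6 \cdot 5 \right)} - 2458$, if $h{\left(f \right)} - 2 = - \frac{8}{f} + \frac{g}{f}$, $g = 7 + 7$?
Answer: $- \frac{61399}{25} \approx -2456.0$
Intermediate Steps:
$g = 14$
$h{\left(f \right)} = 2 + \frac{6}{f}$ ($h{\left(f \right)} = 2 + \left(- \frac{8}{f} + \frac{14}{f}\right) = 2 + \frac{6}{f}$)
$h{\left(5 \cdot 6 \cdot 5 \right)} - 2458 = \left(2 + \frac{6}{5 \cdot 6 \cdot 5}\right) - 2458 = \left(2 + \frac{6}{30 \cdot 5}\right) - 2458 = \left(2 + \frac{6}{150}\right) - 2458 = \left(2 + 6 \cdot \frac{1}{150}\right) - 2458 = \left(2 + \frac{1}{25}\right) - 2458 = \frac{51}{25} - 2458 = - \frac{61399}{25}$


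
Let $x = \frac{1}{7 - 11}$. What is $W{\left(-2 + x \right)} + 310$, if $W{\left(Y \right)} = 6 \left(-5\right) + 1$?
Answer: $281$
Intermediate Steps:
$x = - \frac{1}{4}$ ($x = \frac{1}{-4} = - \frac{1}{4} \approx -0.25$)
$W{\left(Y \right)} = -29$ ($W{\left(Y \right)} = -30 + 1 = -29$)
$W{\left(-2 + x \right)} + 310 = -29 + 310 = 281$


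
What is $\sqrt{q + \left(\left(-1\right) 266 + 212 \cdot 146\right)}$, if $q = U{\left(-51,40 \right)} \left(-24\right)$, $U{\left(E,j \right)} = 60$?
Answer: $\sqrt{29246} \approx 171.01$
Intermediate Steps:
$q = -1440$ ($q = 60 \left(-24\right) = -1440$)
$\sqrt{q + \left(\left(-1\right) 266 + 212 \cdot 146\right)} = \sqrt{-1440 + \left(\left(-1\right) 266 + 212 \cdot 146\right)} = \sqrt{-1440 + \left(-266 + 30952\right)} = \sqrt{-1440 + 30686} = \sqrt{29246}$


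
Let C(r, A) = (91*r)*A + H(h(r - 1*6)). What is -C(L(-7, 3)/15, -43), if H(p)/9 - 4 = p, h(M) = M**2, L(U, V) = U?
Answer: -167882/75 ≈ -2238.4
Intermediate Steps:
H(p) = 36 + 9*p
C(r, A) = 36 + 9*(-6 + r)**2 + 91*A*r (C(r, A) = (91*r)*A + (36 + 9*(r - 1*6)**2) = 91*A*r + (36 + 9*(r - 6)**2) = 91*A*r + (36 + 9*(-6 + r)**2) = 36 + 9*(-6 + r)**2 + 91*A*r)
-C(L(-7, 3)/15, -43) = -(36 + 9*(-6 - 7/15)**2 + 91*(-43)*(-7/15)) = -(36 + 9*(-97/15)**2 + 27391/15) = -(36 + 9*(9409/225) + 27391/15) = -(36 + 9409/25 + 27391/15) = -1*167882/75 = -167882/75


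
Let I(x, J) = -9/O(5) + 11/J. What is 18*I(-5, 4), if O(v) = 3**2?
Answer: 63/2 ≈ 31.500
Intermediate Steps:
O(v) = 9
I(x, J) = -1 + 11/J (I(x, J) = -9/9 + 11/J = -9*1/9 + 11/J = -1 + 11/J)
18*I(-5, 4) = 18*((11 - 1*4)/4) = 18*((11 - 4)/4) = 18*((1/4)*7) = 18*(7/4) = 63/2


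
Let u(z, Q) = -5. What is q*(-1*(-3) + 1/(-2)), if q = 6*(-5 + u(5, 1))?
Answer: -150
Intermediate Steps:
q = -60 (q = 6*(-5 - 5) = 6*(-10) = -60)
q*(-1*(-3) + 1/(-2)) = -60*(-1*(-3) + 1/(-2)) = -60*(3 - ½) = -60*5/2 = -150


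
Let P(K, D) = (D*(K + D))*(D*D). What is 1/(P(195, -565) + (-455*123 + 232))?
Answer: 1/66733930517 ≈ 1.4985e-11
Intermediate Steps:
P(K, D) = D³*(D + K) (P(K, D) = (D*(D + K))*D² = D³*(D + K))
1/(P(195, -565) + (-455*123 + 232)) = 1/((-565)³*(-565 + 195) + (-455*123 + 232)) = 1/(-180362125*(-370) + (-55965 + 232)) = 1/(66733986250 - 55733) = 1/66733930517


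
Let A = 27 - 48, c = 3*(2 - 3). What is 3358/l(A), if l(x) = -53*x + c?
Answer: 1679/555 ≈ 3.0252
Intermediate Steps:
c = -3 (c = 3*(-1) = -3)
A = -21
l(x) = -3 - 53*x (l(x) = -53*x - 3 = -3 - 53*x)
3358/l(A) = 3358/(-3 - 53*(-21)) = 3358/(-3 + 1113) = 3358/1110 = 3358*(1/1110) = 1679/555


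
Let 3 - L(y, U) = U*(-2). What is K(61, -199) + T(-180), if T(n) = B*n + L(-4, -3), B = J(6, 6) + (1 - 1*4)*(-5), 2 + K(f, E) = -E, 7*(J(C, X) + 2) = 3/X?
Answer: -15112/7 ≈ -2158.9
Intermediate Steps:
L(y, U) = 3 + 2*U (L(y, U) = 3 - U*(-2) = 3 - (-2)*U = 3 + 2*U)
J(C, X) = -2 + 3/(7*X) (J(C, X) = -2 + (3/X)/7 = -2 + 3/(7*X))
K(f, E) = -2 - E
B = 183/14 (B = (-2 + (3/7)/6) + (1 - 1*4)*(-5) = (-2 + (3/7)*(⅙)) + (1 - 4)*(-5) = (-2 + 1/14) - 3*(-5) = -27/14 + 15 = 183/14 ≈ 13.071)
T(n) = -3 + 183*n/14 (T(n) = 183*n/14 + (3 + 2*(-3)) = 183*n/14 + (3 - 6) = 183*n/14 - 3 = -3 + 183*n/14)
K(61, -199) + T(-180) = (-2 - 1*(-199)) + (-3 + (183/14)*(-180)) = (-2 + 199) + (-3 - 16470/7) = 197 - 16491/7 = -15112/7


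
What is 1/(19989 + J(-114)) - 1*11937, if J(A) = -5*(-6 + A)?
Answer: -245770892/20589 ≈ -11937.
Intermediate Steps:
J(A) = 30 - 5*A
1/(19989 + J(-114)) - 1*11937 = 1/(19989 + (30 - 5*(-114))) - 1*11937 = 1/(19989 + (30 + 570)) - 11937 = 1/(19989 + 600) - 11937 = 1/20589 - 11937 = -245770892/20589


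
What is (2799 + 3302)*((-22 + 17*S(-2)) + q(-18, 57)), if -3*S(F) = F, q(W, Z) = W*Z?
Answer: -18974110/3 ≈ -6.3247e+6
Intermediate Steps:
S(F) = -F/3
(2799 + 3302)*((-22 + 17*S(-2)) + q(-18, 57)) = (2799 + 3302)*((-22 + 17*(-1/3*(-2))) - 18*57) = 6101*((-22 + 17*(2/3)) - 1026) = 6101*((-22 + 34/3) - 1026) = 6101*(-32/3 - 1026) = 6101*(-3110/3) = -18974110/3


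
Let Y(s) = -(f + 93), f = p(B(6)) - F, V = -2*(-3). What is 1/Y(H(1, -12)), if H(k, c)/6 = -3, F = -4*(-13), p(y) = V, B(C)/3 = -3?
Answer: -1/47 ≈ -0.021277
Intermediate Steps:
V = 6
B(C) = -9 (B(C) = 3*(-3) = -9)
p(y) = 6
F = 52
H(k, c) = -18 (H(k, c) = 6*(-3) = -18)
f = -46 (f = 6 - 1*52 = 6 - 52 = -46)
Y(s) = -47 (Y(s) = -(-46 + 93) = -1*47 = -47)
1/Y(H(1, -12)) = 1/(-47) = -1/47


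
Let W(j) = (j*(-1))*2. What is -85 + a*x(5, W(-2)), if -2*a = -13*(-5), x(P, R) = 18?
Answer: -670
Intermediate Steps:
W(j) = -2*j (W(j) = -j*2 = -2*j)
a = -65/2 (a = -(-13)*(-5)/2 = -½*65 = -65/2 ≈ -32.500)
-85 + a*x(5, W(-2)) = -85 - 65/2*18 = -85 - 585 = -670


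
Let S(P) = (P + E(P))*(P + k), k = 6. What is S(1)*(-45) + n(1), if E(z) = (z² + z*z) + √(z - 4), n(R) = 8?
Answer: -937 - 315*I*√3 ≈ -937.0 - 545.6*I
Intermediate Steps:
E(z) = √(-4 + z) + 2*z² (E(z) = (z² + z²) + √(-4 + z) = 2*z² + √(-4 + z) = √(-4 + z) + 2*z²)
S(P) = (6 + P)*(P + √(-4 + P) + 2*P²) (S(P) = (P + (√(-4 + P) + 2*P²))*(P + 6) = (P + √(-4 + P) + 2*P²)*(6 + P) = (6 + P)*(P + √(-4 + P) + 2*P²))
S(1)*(-45) + n(1) = (6*1 + 6*√(-4 + 1) + 13*1² + 1*(√(-4 + 1) + 2*1²))*(-45) + 8 = (6 + 6*√(-3) + 13*1 + 1*(√(-3) + 2*1))*(-45) + 8 = (6 + 6*(I*√3) + 13 + 1*(I*√3 + 2))*(-45) + 8 = (6 + 6*I*√3 + 13 + 1*(2 + I*√3))*(-45) + 8 = (6 + 6*I*√3 + 13 + (2 + I*√3))*(-45) + 8 = (21 + 7*I*√3)*(-45) + 8 = (-945 - 315*I*√3) + 8 = -937 - 315*I*√3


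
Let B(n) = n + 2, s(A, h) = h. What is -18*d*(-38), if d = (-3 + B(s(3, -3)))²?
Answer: 10944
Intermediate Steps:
B(n) = 2 + n
d = 16 (d = (-3 + (2 - 3))² = (-3 - 1)² = (-4)² = 16)
-18*d*(-38) = -18*16*(-38) = -288*(-38) = 10944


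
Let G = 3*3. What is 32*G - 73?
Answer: 215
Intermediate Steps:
G = 9
32*G - 73 = 32*9 - 73 = 288 - 73 = 215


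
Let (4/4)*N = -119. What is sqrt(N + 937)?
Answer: sqrt(818) ≈ 28.601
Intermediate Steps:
N = -119
sqrt(N + 937) = sqrt(-119 + 937) = sqrt(818)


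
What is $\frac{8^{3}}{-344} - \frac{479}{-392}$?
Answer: $- \frac{4491}{16856} \approx -0.26643$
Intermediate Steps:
$\frac{8^{3}}{-344} - \frac{479}{-392} = 512 \left(- \frac{1}{344}\right) - - \frac{479}{392} = - \frac{64}{43} + \frac{479}{392} = - \frac{4491}{16856}$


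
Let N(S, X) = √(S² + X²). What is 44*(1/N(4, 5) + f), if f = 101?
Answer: 4444 + 44*√41/41 ≈ 4450.9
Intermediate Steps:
44*(1/N(4, 5) + f) = 44*(1/(√(4² + 5²)) + 101) = 44*(1/(√(16 + 25)) + 101) = 44*(1/(√41) + 101) = 44*(√41/41 + 101) = 44*(101 + √41/41) = 4444 + 44*√41/41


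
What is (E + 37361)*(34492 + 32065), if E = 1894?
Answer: 2612695035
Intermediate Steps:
(E + 37361)*(34492 + 32065) = (1894 + 37361)*(34492 + 32065) = 39255*66557 = 2612695035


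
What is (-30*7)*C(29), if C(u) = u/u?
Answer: -210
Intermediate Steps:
C(u) = 1
(-30*7)*C(29) = -30*7*1 = -210*1 = -210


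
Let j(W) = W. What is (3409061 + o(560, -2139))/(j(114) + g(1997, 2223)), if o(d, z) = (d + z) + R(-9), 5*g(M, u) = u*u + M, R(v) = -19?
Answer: 17037315/4944296 ≈ 3.4459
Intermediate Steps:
g(M, u) = M/5 + u²/5 (g(M, u) = (u*u + M)/5 = (u² + M)/5 = (M + u²)/5 = M/5 + u²/5)
o(d, z) = -19 + d + z (o(d, z) = (d + z) - 19 = -19 + d + z)
(3409061 + o(560, -2139))/(j(114) + g(1997, 2223)) = (3409061 + (-19 + 560 - 2139))/(114 + ((⅕)*1997 + (⅕)*2223²)) = (3409061 - 1598)/(114 + (1997/5 + (⅕)*4941729)) = 3407463/(114 + (1997/5 + 4941729/5)) = 3407463/(114 + 4943726/5) = 3407463/(4944296/5) = 3407463*(5/4944296) = 17037315/4944296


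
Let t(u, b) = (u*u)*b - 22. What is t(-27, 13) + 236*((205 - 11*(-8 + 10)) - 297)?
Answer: -17449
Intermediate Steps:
t(u, b) = -22 + b*u² (t(u, b) = u²*b - 22 = b*u² - 22 = -22 + b*u²)
t(-27, 13) + 236*((205 - 11*(-8 + 10)) - 297) = (-22 + 13*(-27)²) + 236*((205 - 11*(-8 + 10)) - 297) = (-22 + 13*729) + 236*((205 - 11*2) - 297) = (-22 + 9477) + 236*((205 - 22) - 297) = 9455 + 236*(183 - 297) = 9455 + 236*(-114) = 9455 - 26904 = -17449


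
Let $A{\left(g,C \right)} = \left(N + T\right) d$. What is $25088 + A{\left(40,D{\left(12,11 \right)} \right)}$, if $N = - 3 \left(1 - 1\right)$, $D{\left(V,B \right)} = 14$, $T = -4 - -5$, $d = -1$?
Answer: $25087$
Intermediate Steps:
$T = 1$ ($T = -4 + 5 = 1$)
$N = 0$ ($N = \left(-3\right) 0 = 0$)
$A{\left(g,C \right)} = -1$ ($A{\left(g,C \right)} = \left(0 + 1\right) \left(-1\right) = 1 \left(-1\right) = -1$)
$25088 + A{\left(40,D{\left(12,11 \right)} \right)} = 25088 - 1 = 25087$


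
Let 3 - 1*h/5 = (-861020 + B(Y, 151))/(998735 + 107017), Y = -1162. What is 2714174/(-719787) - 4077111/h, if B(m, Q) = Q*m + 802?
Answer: -405631979177820973/1958241715395 ≈ -2.0714e+5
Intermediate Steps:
B(m, Q) = 802 + Q*m
h = 2720585/138219 (h = 15 - 5*(-861020 + (802 + 151*(-1162)))/(998735 + 107017) = 15 - 5*(-861020 + (802 - 175462))/1105752 = 15 - 5*(-861020 - 174660)/1105752 = 15 - (-5178400)/1105752 = 15 - 5*(-129460/138219) = 15 + 647300/138219 = 2720585/138219 ≈ 19.683)
2714174/(-719787) - 4077111/h = 2714174/(-719787) - 4077111/2720585/138219 = 2714174*(-1/719787) - 4077111*138219/2720585 = -2714174/719787 - 563534205309/2720585 = -405631979177820973/1958241715395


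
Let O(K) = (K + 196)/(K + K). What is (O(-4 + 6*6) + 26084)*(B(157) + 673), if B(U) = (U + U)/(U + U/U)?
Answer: 5564372731/316 ≈ 1.7609e+7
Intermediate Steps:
O(K) = (196 + K)/(2*K) (O(K) = (196 + K)/((2*K)) = (196 + K)*(1/(2*K)) = (196 + K)/(2*K))
B(U) = 2*U/(1 + U) (B(U) = (2*U)/(U + 1) = (2*U)/(1 + U) = 2*U/(1 + U))
(O(-4 + 6*6) + 26084)*(B(157) + 673) = ((196 + (-4 + 6*6))/(2*(-4 + 6*6)) + 26084)*(2*157/(1 + 157) + 673) = ((196 + (-4 + 36))/(2*(-4 + 36)) + 26084)*(2*157/158 + 673) = ((1/2)*(196 + 32)/32 + 26084)*(2*157*(1/158) + 673) = ((1/2)*(1/32)*228 + 26084)*(157/79 + 673) = (57/16 + 26084)*(53324/79) = (417401/16)*(53324/79) = 5564372731/316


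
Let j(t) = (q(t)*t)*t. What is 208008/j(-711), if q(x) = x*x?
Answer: 856/1051652187 ≈ 8.1396e-7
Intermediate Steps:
q(x) = x²
j(t) = t⁴ (j(t) = (t²*t)*t = t³*t = t⁴)
208008/j(-711) = 208008/((-711)⁴) = 208008/255551481441 = 208008*(1/255551481441) = 856/1051652187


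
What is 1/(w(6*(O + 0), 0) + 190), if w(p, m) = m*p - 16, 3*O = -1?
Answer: 1/174 ≈ 0.0057471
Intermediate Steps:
O = -⅓ (O = (⅓)*(-1) = -⅓ ≈ -0.33333)
w(p, m) = -16 + m*p
1/(w(6*(O + 0), 0) + 190) = 1/((-16 + 0*(6*(-⅓ + 0))) + 190) = 1/((-16 + 0*(6*(-⅓))) + 190) = 1/((-16 + 0*(-2)) + 190) = 1/((-16 + 0) + 190) = 1/(-16 + 190) = 1/174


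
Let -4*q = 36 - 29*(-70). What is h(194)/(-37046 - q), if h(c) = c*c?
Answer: -75272/73059 ≈ -1.0303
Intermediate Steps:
h(c) = c²
q = -1033/2 (q = -(36 - 29*(-70))/4 = -(36 + 2030)/4 = -¼*2066 = -1033/2 ≈ -516.50)
h(194)/(-37046 - q) = 194²/(-37046 - 1*(-1033/2)) = 37636/(-37046 + 1033/2) = 37636/(-73059/2) = 37636*(-2/73059) = -75272/73059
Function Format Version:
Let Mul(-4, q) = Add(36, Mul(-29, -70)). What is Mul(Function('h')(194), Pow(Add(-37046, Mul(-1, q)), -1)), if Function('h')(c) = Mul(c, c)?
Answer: Rational(-75272, 73059) ≈ -1.0303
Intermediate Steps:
Function('h')(c) = Pow(c, 2)
q = Rational(-1033, 2) (q = Mul(Rational(-1, 4), Add(36, Mul(-29, -70))) = Mul(Rational(-1, 4), Add(36, 2030)) = Mul(Rational(-1, 4), 2066) = Rational(-1033, 2) ≈ -516.50)
Mul(Function('h')(194), Pow(Add(-37046, Mul(-1, q)), -1)) = Mul(Pow(194, 2), Pow(Add(-37046, Mul(-1, Rational(-1033, 2))), -1)) = Mul(37636, Pow(Add(-37046, Rational(1033, 2)), -1)) = Mul(37636, Pow(Rational(-73059, 2), -1)) = Mul(37636, Rational(-2, 73059)) = Rational(-75272, 73059)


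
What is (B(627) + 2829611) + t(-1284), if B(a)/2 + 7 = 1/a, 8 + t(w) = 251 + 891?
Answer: 1774868339/627 ≈ 2.8307e+6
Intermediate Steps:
t(w) = 1134 (t(w) = -8 + (251 + 891) = -8 + 1142 = 1134)
B(a) = -14 + 2/a
(B(627) + 2829611) + t(-1284) = ((-14 + 2/627) + 2829611) + 1134 = (-8776/627 + 2829611) + 1134 = 1774157321/627 + 1134 = 1774868339/627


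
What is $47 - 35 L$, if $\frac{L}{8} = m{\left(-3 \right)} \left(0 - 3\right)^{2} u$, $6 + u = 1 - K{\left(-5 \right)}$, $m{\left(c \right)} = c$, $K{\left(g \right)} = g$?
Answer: $47$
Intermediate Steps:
$u = 0$ ($u = -6 + \left(1 - -5\right) = -6 + \left(1 + 5\right) = -6 + 6 = 0$)
$L = 0$ ($L = 8 - 3 \left(0 - 3\right)^{2} \cdot 0 = 8 - 3 \left(-3\right)^{2} \cdot 0 = 8 \left(-3\right) 9 \cdot 0 = 8 \left(\left(-27\right) 0\right) = 8 \cdot 0 = 0$)
$47 - 35 L = 47 - 0 = 47 + 0 = 47$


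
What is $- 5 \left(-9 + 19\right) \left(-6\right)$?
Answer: $300$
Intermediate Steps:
$- 5 \left(-9 + 19\right) \left(-6\right) = \left(-5\right) 10 \left(-6\right) = \left(-50\right) \left(-6\right) = 300$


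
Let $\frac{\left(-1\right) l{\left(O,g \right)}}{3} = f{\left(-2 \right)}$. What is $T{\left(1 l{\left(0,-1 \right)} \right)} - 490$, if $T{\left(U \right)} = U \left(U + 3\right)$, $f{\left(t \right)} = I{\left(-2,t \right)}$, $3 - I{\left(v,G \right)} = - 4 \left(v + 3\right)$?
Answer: $-112$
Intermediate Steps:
$I{\left(v,G \right)} = 15 + 4 v$ ($I{\left(v,G \right)} = 3 - - 4 \left(v + 3\right) = 3 - - 4 \left(3 + v\right) = 3 - \left(-12 - 4 v\right) = 3 + \left(12 + 4 v\right) = 15 + 4 v$)
$f{\left(t \right)} = 7$ ($f{\left(t \right)} = 15 + 4 \left(-2\right) = 15 - 8 = 7$)
$l{\left(O,g \right)} = -21$ ($l{\left(O,g \right)} = \left(-3\right) 7 = -21$)
$T{\left(U \right)} = U \left(3 + U\right)$
$T{\left(1 l{\left(0,-1 \right)} \right)} - 490 = 1 \left(-21\right) \left(3 + 1 \left(-21\right)\right) - 490 = - 21 \left(3 - 21\right) - 490 = \left(-21\right) \left(-18\right) - 490 = 378 - 490 = -112$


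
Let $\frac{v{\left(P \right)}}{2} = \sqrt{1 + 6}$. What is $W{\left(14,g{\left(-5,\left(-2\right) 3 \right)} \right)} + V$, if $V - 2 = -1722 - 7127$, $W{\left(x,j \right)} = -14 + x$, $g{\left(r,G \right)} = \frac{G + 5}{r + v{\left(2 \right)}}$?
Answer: $-8847$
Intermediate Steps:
$v{\left(P \right)} = 2 \sqrt{7}$ ($v{\left(P \right)} = 2 \sqrt{1 + 6} = 2 \sqrt{7}$)
$g{\left(r,G \right)} = \frac{5 + G}{r + 2 \sqrt{7}}$ ($g{\left(r,G \right)} = \frac{G + 5}{r + 2 \sqrt{7}} = \frac{5 + G}{r + 2 \sqrt{7}}$)
$V = -8847$ ($V = 2 - 8849 = -8847$)
$W{\left(14,g{\left(-5,\left(-2\right) 3 \right)} \right)} + V = \left(-14 + 14\right) - 8847 = 0 - 8847 = -8847$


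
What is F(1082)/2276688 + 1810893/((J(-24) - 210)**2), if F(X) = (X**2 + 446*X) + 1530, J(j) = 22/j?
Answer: 302144737500541/7292187268584 ≈ 41.434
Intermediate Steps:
F(X) = 1530 + X**2 + 446*X
F(1082)/2276688 + 1810893/((J(-24) - 210)**2) = (1530 + 1082**2 + 446*1082)/2276688 + 1810893/((22/(-24) - 210)**2) = (1530 + 1170724 + 482572)*(1/2276688) + 1810893/((22*(-1/24) - 210)**2) = 1654826*(1/2276688) + 1810893/((-11/12 - 210)**2) = 827413/1138344 + 1810893/((-2531/12)**2) = 827413/1138344 + 1810893/(6405961/144) = 827413/1138344 + 1810893*(144/6405961) = 827413/1138344 + 260768592/6405961 = 302144737500541/7292187268584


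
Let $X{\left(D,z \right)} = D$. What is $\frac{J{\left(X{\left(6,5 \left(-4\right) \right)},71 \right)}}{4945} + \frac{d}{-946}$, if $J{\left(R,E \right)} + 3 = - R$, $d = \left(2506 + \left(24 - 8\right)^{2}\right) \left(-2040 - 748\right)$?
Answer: $\frac{442776121}{54395} \approx 8140.0$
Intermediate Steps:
$d = -7700456$ ($d = \left(2506 + 16^{2}\right) \left(-2788\right) = \left(2506 + 256\right) \left(-2788\right) = 2762 \left(-2788\right) = -7700456$)
$J{\left(R,E \right)} = -3 - R$
$\frac{J{\left(X{\left(6,5 \left(-4\right) \right)},71 \right)}}{4945} + \frac{d}{-946} = \frac{-3 - 6}{4945} - \frac{7700456}{-946} = \left(-3 - 6\right) \frac{1}{4945} - - \frac{3850228}{473} = \left(-9\right) \frac{1}{4945} + \frac{3850228}{473} = - \frac{9}{4945} + \frac{3850228}{473} = \frac{442776121}{54395}$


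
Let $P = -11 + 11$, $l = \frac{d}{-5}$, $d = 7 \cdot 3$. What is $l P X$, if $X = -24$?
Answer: $0$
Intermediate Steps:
$d = 21$
$l = - \frac{21}{5}$ ($l = \frac{21}{-5} = 21 \left(- \frac{1}{5}\right) = - \frac{21}{5} \approx -4.2$)
$P = 0$
$l P X = \left(- \frac{21}{5}\right) 0 \left(-24\right) = 0 \left(-24\right) = 0$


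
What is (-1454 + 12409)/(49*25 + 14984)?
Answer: 10955/16209 ≈ 0.67586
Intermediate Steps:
(-1454 + 12409)/(49*25 + 14984) = 10955/(1225 + 14984) = 10955/16209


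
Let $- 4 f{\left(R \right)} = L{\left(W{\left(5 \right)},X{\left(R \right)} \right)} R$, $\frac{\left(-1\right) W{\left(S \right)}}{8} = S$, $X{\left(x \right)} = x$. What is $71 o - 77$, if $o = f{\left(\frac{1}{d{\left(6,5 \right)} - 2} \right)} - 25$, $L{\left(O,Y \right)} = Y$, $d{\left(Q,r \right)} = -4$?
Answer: $- \frac{266759}{144} \approx -1852.5$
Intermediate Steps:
$W{\left(S \right)} = - 8 S$
$f{\left(R \right)} = - \frac{R^{2}}{4}$ ($f{\left(R \right)} = - \frac{R R}{4} = - \frac{R^{2}}{4}$)
$o = - \frac{3601}{144}$ ($o = - \frac{\left(\frac{1}{-4 - 2}\right)^{2}}{4} - 25 = - \frac{\left(\frac{1}{-6}\right)^{2}}{4} - 25 = - \frac{\left(- \frac{1}{6}\right)^{2}}{4} - 25 = \left(- \frac{1}{4}\right) \frac{1}{36} - 25 = - \frac{1}{144} - 25 = - \frac{3601}{144} \approx -25.007$)
$71 o - 77 = 71 \left(- \frac{3601}{144}\right) - 77 = - \frac{255671}{144} - 77 = - \frac{266759}{144}$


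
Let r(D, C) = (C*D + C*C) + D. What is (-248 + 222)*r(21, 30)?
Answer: -40326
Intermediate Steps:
r(D, C) = D + C² + C*D (r(D, C) = (C*D + C²) + D = (C² + C*D) + D = D + C² + C*D)
(-248 + 222)*r(21, 30) = (-248 + 222)*(21 + 30² + 30*21) = -26*(21 + 900 + 630) = -26*1551 = -40326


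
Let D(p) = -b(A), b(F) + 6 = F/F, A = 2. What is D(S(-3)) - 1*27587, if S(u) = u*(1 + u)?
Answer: -27582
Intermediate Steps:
b(F) = -5 (b(F) = -6 + F/F = -6 + 1 = -5)
D(p) = 5 (D(p) = -1*(-5) = 5)
D(S(-3)) - 1*27587 = 5 - 1*27587 = 5 - 27587 = -27582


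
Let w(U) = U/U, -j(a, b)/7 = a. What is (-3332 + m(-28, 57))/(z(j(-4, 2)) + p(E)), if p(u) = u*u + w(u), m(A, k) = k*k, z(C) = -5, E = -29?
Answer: -83/837 ≈ -0.099164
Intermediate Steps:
j(a, b) = -7*a
w(U) = 1
m(A, k) = k**2
p(u) = 1 + u**2 (p(u) = u*u + 1 = u**2 + 1 = 1 + u**2)
(-3332 + m(-28, 57))/(z(j(-4, 2)) + p(E)) = (-3332 + 57**2)/(-5 + (1 + (-29)**2)) = (-3332 + 3249)/(-5 + (1 + 841)) = -83/(-5 + 842) = -83/837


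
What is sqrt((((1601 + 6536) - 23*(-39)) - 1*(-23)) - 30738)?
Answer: 3*I*sqrt(2409) ≈ 147.24*I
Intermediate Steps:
sqrt((((1601 + 6536) - 23*(-39)) - 1*(-23)) - 30738) = sqrt(((8137 + 897) + 23) - 30738) = sqrt((9034 + 23) - 30738) = sqrt(9057 - 30738) = sqrt(-21681) = 3*I*sqrt(2409)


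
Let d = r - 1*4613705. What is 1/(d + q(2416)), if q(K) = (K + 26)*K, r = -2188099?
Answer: -1/901932 ≈ -1.1087e-6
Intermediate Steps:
q(K) = K*(26 + K) (q(K) = (26 + K)*K = K*(26 + K))
d = -6801804 (d = -2188099 - 1*4613705 = -2188099 - 4613705 = -6801804)
1/(d + q(2416)) = 1/(-6801804 + 2416*(26 + 2416)) = 1/(-6801804 + 2416*2442) = 1/(-6801804 + 5899872) = 1/(-901932) = -1/901932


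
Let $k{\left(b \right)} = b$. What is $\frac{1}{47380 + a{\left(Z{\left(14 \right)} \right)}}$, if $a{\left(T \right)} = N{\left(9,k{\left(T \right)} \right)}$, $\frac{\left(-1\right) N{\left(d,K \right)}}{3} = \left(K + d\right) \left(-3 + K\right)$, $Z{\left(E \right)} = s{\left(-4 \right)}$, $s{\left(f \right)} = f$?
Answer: $\frac{1}{47485} \approx 2.1059 \cdot 10^{-5}$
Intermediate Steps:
$Z{\left(E \right)} = -4$
$N{\left(d,K \right)} = - 3 \left(-3 + K\right) \left(K + d\right)$ ($N{\left(d,K \right)} = - 3 \left(K + d\right) \left(-3 + K\right) = - 3 \left(-3 + K\right) \left(K + d\right)$)
$a{\left(T \right)} = 81 - 18 T - 3 T^{2}$ ($a{\left(T \right)} = - 3 T^{2} + 9 T + 9 \cdot 9 - 3 T 9 = - 3 T^{2} + 9 T + 81 - 27 T = 81 - 18 T - 3 T^{2}$)
$\frac{1}{47380 + a{\left(Z{\left(14 \right)} \right)}} = \frac{1}{47380 - \left(-153 + 48\right)} = \frac{1}{47380 + \left(81 + 72 - 48\right)} = \frac{1}{47380 + 105} = \frac{1}{47485}$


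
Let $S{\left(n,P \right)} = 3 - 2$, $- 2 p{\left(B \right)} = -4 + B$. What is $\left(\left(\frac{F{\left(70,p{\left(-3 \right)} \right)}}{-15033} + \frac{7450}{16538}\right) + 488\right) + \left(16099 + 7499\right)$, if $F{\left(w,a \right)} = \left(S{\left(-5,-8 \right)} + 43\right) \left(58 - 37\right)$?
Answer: $\frac{998042627597}{41435959} \approx 24086.0$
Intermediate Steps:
$p{\left(B \right)} = 2 - \frac{B}{2}$ ($p{\left(B \right)} = - \frac{-4 + B}{2} = 2 - \frac{B}{2}$)
$S{\left(n,P \right)} = 1$
$F{\left(w,a \right)} = 924$ ($F{\left(w,a \right)} = \left(1 + 43\right) \left(58 - 37\right) = 44 \cdot 21 = 924$)
$\left(\left(\frac{F{\left(70,p{\left(-3 \right)} \right)}}{-15033} + \frac{7450}{16538}\right) + 488\right) + \left(16099 + 7499\right) = \left(\left(\frac{924}{-15033} + \frac{7450}{16538}\right) + 488\right) + \left(16099 + 7499\right) = \left(\left(924 \left(- \frac{1}{15033}\right) + 7450 \cdot \frac{1}{16538}\right) + 488\right) + 23598 = \left(\left(- \frac{308}{5011} + \frac{3725}{8269}\right) + 488\right) + 23598 = \left(\frac{16119123}{41435959} + 488\right) + 23598 = \frac{20236867115}{41435959} + 23598 = \frac{998042627597}{41435959}$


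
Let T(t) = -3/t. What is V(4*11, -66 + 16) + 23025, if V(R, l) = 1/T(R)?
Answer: 69031/3 ≈ 23010.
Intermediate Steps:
V(R, l) = -R/3 (V(R, l) = 1/(-3/R) = -R/3)
V(4*11, -66 + 16) + 23025 = -4*11/3 + 23025 = -⅓*44 + 23025 = -44/3 + 23025 = 69031/3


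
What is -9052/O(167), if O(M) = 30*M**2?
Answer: -4526/418335 ≈ -0.010819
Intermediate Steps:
-9052/O(167) = -9052/(30*167**2) = -9052/(30*27889) = -9052/836670 = -9052*1/836670 = -4526/418335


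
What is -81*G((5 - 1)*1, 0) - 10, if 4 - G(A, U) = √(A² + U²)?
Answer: -10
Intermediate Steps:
G(A, U) = 4 - √(A² + U²)
-81*G((5 - 1)*1, 0) - 10 = -81*(4 - √(((5 - 1)*1)² + 0²)) - 10 = -81*(4 - √((4*1)² + 0)) - 10 = -81*(4 - √(4² + 0)) - 10 = -81*(4 - √(16 + 0)) - 10 = -81*(4 - √16) - 10 = -81*(4 - 1*4) - 10 = -81*(4 - 4) - 10 = -81*0 - 10 = 0 - 10 = -10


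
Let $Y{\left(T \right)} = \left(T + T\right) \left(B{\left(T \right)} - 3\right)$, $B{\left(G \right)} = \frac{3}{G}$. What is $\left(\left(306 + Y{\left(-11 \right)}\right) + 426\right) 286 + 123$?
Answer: $230067$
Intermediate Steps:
$Y{\left(T \right)} = 2 T \left(-3 + \frac{3}{T}\right)$ ($Y{\left(T \right)} = \left(T + T\right) \left(\frac{3}{T} - 3\right) = 2 T \left(-3 + \frac{3}{T}\right)$)
$\left(\left(306 + Y{\left(-11 \right)}\right) + 426\right) 286 + 123 = \left(\left(306 + \left(6 - -66\right)\right) + 426\right) 286 + 123 = \left(\left(306 + \left(6 + 66\right)\right) + 426\right) 286 + 123 = \left(\left(306 + 72\right) + 426\right) 286 + 123 = \left(378 + 426\right) 286 + 123 = 804 \cdot 286 + 123 = 229944 + 123 = 230067$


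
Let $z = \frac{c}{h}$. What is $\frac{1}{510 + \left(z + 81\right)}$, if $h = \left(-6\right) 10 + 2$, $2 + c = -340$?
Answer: $\frac{29}{17310} \approx 0.0016753$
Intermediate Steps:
$c = -342$ ($c = -2 - 340 = -342$)
$h = -58$ ($h = -60 + 2 = -58$)
$z = \frac{171}{29}$ ($z = - \frac{342}{-58} = \left(-342\right) \left(- \frac{1}{58}\right) = \frac{171}{29} \approx 5.8966$)
$\frac{1}{510 + \left(z + 81\right)} = \frac{1}{510 + \left(\frac{171}{29} + 81\right)} = \frac{1}{510 + \frac{2520}{29}} = \frac{1}{\frac{17310}{29}} = \frac{29}{17310}$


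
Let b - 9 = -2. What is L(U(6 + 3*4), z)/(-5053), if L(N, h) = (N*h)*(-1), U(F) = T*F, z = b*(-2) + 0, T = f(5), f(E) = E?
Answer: -1260/5053 ≈ -0.24936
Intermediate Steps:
b = 7 (b = 9 - 2 = 7)
T = 5
z = -14 (z = 7*(-2) + 0 = -14 + 0 = -14)
U(F) = 5*F
L(N, h) = -N*h
L(U(6 + 3*4), z)/(-5053) = -1*5*(6 + 3*4)*(-14)/(-5053) = -1*5*(6 + 12)*(-14)*(-1/5053) = -1*5*18*(-14)*(-1/5053) = -1*90*(-14)*(-1/5053) = 1260*(-1/5053) = -1260/5053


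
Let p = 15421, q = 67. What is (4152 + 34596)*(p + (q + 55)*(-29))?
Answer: 460442484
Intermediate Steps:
(4152 + 34596)*(p + (q + 55)*(-29)) = (4152 + 34596)*(15421 + (67 + 55)*(-29)) = 38748*(15421 + 122*(-29)) = 38748*(15421 - 3538) = 38748*11883 = 460442484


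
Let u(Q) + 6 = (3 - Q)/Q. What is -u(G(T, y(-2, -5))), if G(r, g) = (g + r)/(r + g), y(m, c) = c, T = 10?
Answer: 4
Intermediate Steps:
G(r, g) = 1 (G(r, g) = (g + r)/(g + r) = 1)
u(Q) = -6 + (3 - Q)/Q
-u(G(T, y(-2, -5))) = -(-7 + 3/1) = -(-7 + 3*1) = -(-7 + 3) = -1*(-4) = 4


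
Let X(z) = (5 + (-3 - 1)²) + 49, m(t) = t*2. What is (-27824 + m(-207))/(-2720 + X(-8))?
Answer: 14119/1325 ≈ 10.656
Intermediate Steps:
m(t) = 2*t
X(z) = 70 (X(z) = (5 + (-4)²) + 49 = (5 + 16) + 49 = 21 + 49 = 70)
(-27824 + m(-207))/(-2720 + X(-8)) = (-27824 + 2*(-207))/(-2720 + 70) = (-27824 - 414)/(-2650) = -28238*(-1/2650) = 14119/1325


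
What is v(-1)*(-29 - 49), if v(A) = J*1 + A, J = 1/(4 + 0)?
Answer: 117/2 ≈ 58.500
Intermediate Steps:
J = ¼ (J = 1/4 = ¼ ≈ 0.25000)
v(A) = ¼ + A (v(A) = (¼)*1 + A = ¼ + A)
v(-1)*(-29 - 49) = (¼ - 1)*(-29 - 49) = -¾*(-78) = 117/2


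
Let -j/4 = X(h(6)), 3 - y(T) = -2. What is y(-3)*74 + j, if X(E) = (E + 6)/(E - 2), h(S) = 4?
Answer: 350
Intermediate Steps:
y(T) = 5 (y(T) = 3 - 1*(-2) = 3 + 2 = 5)
X(E) = (6 + E)/(-2 + E)
j = -20 (j = -4*(6 + 4)/(-2 + 4) = -4*10/2 = -2*10 = -4*5 = -20)
y(-3)*74 + j = 5*74 - 20 = 370 - 20 = 350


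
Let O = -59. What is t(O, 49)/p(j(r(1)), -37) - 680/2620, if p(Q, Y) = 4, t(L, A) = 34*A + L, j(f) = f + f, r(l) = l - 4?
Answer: 210381/524 ≈ 401.49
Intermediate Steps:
r(l) = -4 + l
j(f) = 2*f
t(L, A) = L + 34*A
t(O, 49)/p(j(r(1)), -37) - 680/2620 = (-59 + 34*49)/4 - 680/2620 = (-59 + 1666)*(1/4) - 680*1/2620 = 1607*(1/4) - 34/131 = 1607/4 - 34/131 = 210381/524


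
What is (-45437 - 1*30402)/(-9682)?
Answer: 75839/9682 ≈ 7.8330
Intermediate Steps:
(-45437 - 1*30402)/(-9682) = (-45437 - 30402)*(-1/9682) = -75839*(-1/9682) = 75839/9682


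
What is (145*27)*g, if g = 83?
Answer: 324945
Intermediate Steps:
(145*27)*g = (145*27)*83 = 3915*83 = 324945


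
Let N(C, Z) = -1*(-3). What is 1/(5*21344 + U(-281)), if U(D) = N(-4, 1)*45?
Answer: 1/106855 ≈ 9.3585e-6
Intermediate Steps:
N(C, Z) = 3
U(D) = 135 (U(D) = 3*45 = 135)
1/(5*21344 + U(-281)) = 1/(5*21344 + 135) = 1/(106720 + 135) = 1/106855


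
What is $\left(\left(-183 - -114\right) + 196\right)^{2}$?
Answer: $16129$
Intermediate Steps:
$\left(\left(-183 - -114\right) + 196\right)^{2} = \left(\left(-183 + 114\right) + 196\right)^{2} = \left(-69 + 196\right)^{2} = 127^{2} = 16129$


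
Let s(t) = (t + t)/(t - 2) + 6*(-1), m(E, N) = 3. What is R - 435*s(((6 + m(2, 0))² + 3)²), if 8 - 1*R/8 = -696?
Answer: 26000174/3527 ≈ 7371.8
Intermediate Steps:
R = 5632 (R = 64 - 8*(-696) = 64 + 5568 = 5632)
s(t) = -6 + 2*t/(-2 + t) (s(t) = (2*t)/(-2 + t) - 6 = 2*t/(-2 + t) - 6 = -6 + 2*t/(-2 + t))
R - 435*s(((6 + m(2, 0))² + 3)²) = 5632 - 1740*(3 - ((6 + 3)² + 3)²)/(-2 + ((6 + 3)² + 3)²) = 5632 - 1740*(3 - (9² + 3)²)/(-2 + (9² + 3)²) = 5632 - 1740*(3 - (81 + 3)²)/(-2 + (81 + 3)²) = 5632 - 1740*(3 - 1*84²)/(-2 + 84²) = 5632 - 1740*(3 - 1*7056)/(-2 + 7056) = 5632 - 1740*(3 - 7056)/7054 = 5632 - 1740*(-7053)/7054 = 5632 - 435*(-14106/3527) = 5632 + 6136110/3527 = 26000174/3527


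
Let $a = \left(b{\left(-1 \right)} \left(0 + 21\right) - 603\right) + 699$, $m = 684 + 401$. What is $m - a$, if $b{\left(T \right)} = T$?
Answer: $1010$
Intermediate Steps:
$m = 1085$
$a = 75$ ($a = \left(- (0 + 21) - 603\right) + 699 = \left(\left(-1\right) 21 - 603\right) + 699 = \left(-21 - 603\right) + 699 = -624 + 699 = 75$)
$m - a = 1085 - 75 = 1010$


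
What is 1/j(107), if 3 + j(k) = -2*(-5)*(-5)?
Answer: -1/53 ≈ -0.018868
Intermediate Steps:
j(k) = -53 (j(k) = -3 - 2*(-5)*(-5) = -3 + 10*(-5) = -3 - 50 = -53)
1/j(107) = 1/(-53) = -1/53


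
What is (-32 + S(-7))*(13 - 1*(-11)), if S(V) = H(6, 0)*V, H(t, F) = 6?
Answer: -1776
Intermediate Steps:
S(V) = 6*V
(-32 + S(-7))*(13 - 1*(-11)) = (-32 + 6*(-7))*(13 - 1*(-11)) = (-32 - 42)*(13 + 11) = -74*24 = -1776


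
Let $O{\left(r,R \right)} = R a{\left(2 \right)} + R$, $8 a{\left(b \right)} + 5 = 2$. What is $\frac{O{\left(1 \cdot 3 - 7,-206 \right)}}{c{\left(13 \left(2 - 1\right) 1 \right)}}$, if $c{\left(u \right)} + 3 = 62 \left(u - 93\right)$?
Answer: $\frac{515}{19852} \approx 0.025942$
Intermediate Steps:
$a{\left(b \right)} = - \frac{3}{8}$ ($a{\left(b \right)} = - \frac{5}{8} + \frac{1}{8} \cdot 2 = - \frac{5}{8} + \frac{1}{4} = - \frac{3}{8}$)
$c{\left(u \right)} = -5769 + 62 u$ ($c{\left(u \right)} = -3 + 62 \left(u - 93\right) = -3 + 62 \left(-93 + u\right) = -3 + \left(-5766 + 62 u\right) = -5769 + 62 u$)
$O{\left(r,R \right)} = \frac{5 R}{8}$ ($O{\left(r,R \right)} = R \left(- \frac{3}{8}\right) + R = - \frac{3 R}{8} + R = \frac{5 R}{8}$)
$\frac{O{\left(1 \cdot 3 - 7,-206 \right)}}{c{\left(13 \left(2 - 1\right) 1 \right)}} = \frac{\frac{5}{8} \left(-206\right)}{-5769 + 62 \cdot 13 \left(2 - 1\right) 1} = - \frac{515}{4 \left(-5769 + 62 \cdot 13 \cdot 1 \cdot 1\right)} = - \frac{515}{4 \left(-5769 + 62 \cdot 13 \cdot 1\right)} = - \frac{515}{4 \left(-5769 + 62 \cdot 13\right)} = - \frac{515}{4 \left(-5769 + 806\right)} = - \frac{515}{4 \left(-4963\right)} = \left(- \frac{515}{4}\right) \left(- \frac{1}{4963}\right) = \frac{515}{19852}$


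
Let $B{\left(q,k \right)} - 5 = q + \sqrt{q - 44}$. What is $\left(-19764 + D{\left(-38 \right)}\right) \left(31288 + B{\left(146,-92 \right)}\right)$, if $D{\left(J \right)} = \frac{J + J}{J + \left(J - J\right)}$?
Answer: $-621297518 - 19762 \sqrt{102} \approx -6.215 \cdot 10^{8}$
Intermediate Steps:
$B{\left(q,k \right)} = 5 + q + \sqrt{-44 + q}$ ($B{\left(q,k \right)} = 5 + \left(q + \sqrt{q - 44}\right) = 5 + \left(q + \sqrt{-44 + q}\right) = 5 + q + \sqrt{-44 + q}$)
$D{\left(J \right)} = 2$ ($D{\left(J \right)} = \frac{2 J}{J + 0} = \frac{2 J}{J} = 2$)
$\left(-19764 + D{\left(-38 \right)}\right) \left(31288 + B{\left(146,-92 \right)}\right) = \left(-19764 + 2\right) \left(31288 + \left(5 + 146 + \sqrt{-44 + 146}\right)\right) = - 19762 \left(31288 + \left(5 + 146 + \sqrt{102}\right)\right) = - 19762 \left(31288 + \left(151 + \sqrt{102}\right)\right) = - 19762 \left(31439 + \sqrt{102}\right) = -621297518 - 19762 \sqrt{102}$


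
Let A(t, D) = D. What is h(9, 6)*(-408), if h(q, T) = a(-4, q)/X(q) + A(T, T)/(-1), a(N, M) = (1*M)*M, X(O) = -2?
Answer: 18972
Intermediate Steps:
a(N, M) = M² (a(N, M) = M*M = M²)
h(q, T) = -T - q²/2 (h(q, T) = q²/(-2) + T/(-1) = q²*(-½) + T*(-1) = -q²/2 - T = -T - q²/2)
h(9, 6)*(-408) = (-1*6 - ½*9²)*(-408) = (-6 - ½*81)*(-408) = (-6 - 81/2)*(-408) = -93/2*(-408) = 18972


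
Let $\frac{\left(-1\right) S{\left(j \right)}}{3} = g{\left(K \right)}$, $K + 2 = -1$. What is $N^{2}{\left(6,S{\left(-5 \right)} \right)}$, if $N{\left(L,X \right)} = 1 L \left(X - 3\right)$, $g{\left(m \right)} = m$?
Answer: $1296$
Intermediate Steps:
$K = -3$ ($K = -2 - 1 = -3$)
$S{\left(j \right)} = 9$ ($S{\left(j \right)} = \left(-3\right) \left(-3\right) = 9$)
$N{\left(L,X \right)} = L \left(-3 + X\right)$
$N^{2}{\left(6,S{\left(-5 \right)} \right)} = \left(6 \left(-3 + 9\right)\right)^{2} = \left(6 \cdot 6\right)^{2} = 36^{2} = 1296$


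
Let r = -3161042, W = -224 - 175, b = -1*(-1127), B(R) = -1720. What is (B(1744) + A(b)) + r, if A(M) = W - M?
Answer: -3164288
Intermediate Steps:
b = 1127
W = -399
A(M) = -399 - M
(B(1744) + A(b)) + r = (-1720 + (-399 - 1*1127)) - 3161042 = (-1720 + (-399 - 1127)) - 3161042 = (-1720 - 1526) - 3161042 = -3246 - 3161042 = -3164288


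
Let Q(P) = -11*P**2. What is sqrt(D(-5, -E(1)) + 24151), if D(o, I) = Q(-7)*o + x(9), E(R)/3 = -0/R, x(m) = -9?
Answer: sqrt(26837) ≈ 163.82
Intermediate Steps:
E(R) = 0 (E(R) = 3*(-0/R) = 3*(-1*0) = 3*0 = 0)
D(o, I) = -9 - 539*o (D(o, I) = (-11*(-7)**2)*o - 9 = (-11*49)*o - 9 = -539*o - 9 = -9 - 539*o)
sqrt(D(-5, -E(1)) + 24151) = sqrt((-9 - 539*(-5)) + 24151) = sqrt((-9 + 2695) + 24151) = sqrt(2686 + 24151) = sqrt(26837)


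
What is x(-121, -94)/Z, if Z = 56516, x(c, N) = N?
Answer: -47/28258 ≈ -0.0016632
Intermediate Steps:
x(-121, -94)/Z = -94/56516 = -94*1/56516 = -47/28258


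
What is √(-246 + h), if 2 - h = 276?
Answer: 2*I*√130 ≈ 22.803*I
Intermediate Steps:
h = -274 (h = 2 - 1*276 = 2 - 276 = -274)
√(-246 + h) = √(-246 - 274) = √(-520) = 2*I*√130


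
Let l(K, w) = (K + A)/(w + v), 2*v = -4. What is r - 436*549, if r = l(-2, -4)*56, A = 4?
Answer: -718148/3 ≈ -2.3938e+5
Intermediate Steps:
v = -2 (v = (½)*(-4) = -2)
l(K, w) = (4 + K)/(-2 + w) (l(K, w) = (K + 4)/(w - 2) = (4 + K)/(-2 + w))
r = -56/3 (r = ((4 - 2)/(-2 - 4))*56 = (2/(-6))*56 = -⅙*2*56 = -⅓*56 = -56/3 ≈ -18.667)
r - 436*549 = -56/3 - 436*549 = -56/3 - 239364 = -718148/3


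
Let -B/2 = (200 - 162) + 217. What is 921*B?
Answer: -469710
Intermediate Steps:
B = -510 (B = -2*((200 - 162) + 217) = -2*(38 + 217) = -2*255 = -510)
921*B = 921*(-510) = -469710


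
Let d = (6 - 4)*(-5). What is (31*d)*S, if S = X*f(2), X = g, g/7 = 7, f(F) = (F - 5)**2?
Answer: -136710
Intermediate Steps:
f(F) = (-5 + F)**2
g = 49 (g = 7*7 = 49)
X = 49
S = 441 (S = 49*(-5 + 2)**2 = 49*(-3)**2 = 49*9 = 441)
d = -10 (d = 2*(-5) = -10)
(31*d)*S = (31*(-10))*441 = -310*441 = -136710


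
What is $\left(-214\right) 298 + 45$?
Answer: $-63727$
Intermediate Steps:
$\left(-214\right) 298 + 45 = -63772 + 45 = -63727$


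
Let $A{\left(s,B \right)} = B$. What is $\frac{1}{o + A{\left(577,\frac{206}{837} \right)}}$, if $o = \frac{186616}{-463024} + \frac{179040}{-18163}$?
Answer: $- \frac{879886301418}{8811465405893} \approx -0.099857$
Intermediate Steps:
$o = - \frac{10786165421}{1051238114}$ ($o = 186616 \left(- \frac{1}{463024}\right) + 179040 \left(- \frac{1}{18163}\right) = - \frac{23327}{57878} - \frac{179040}{18163} = - \frac{10786165421}{1051238114} \approx -10.26$)
$\frac{1}{o + A{\left(577,\frac{206}{837} \right)}} = \frac{1}{- \frac{10786165421}{1051238114} + \frac{206}{837}} = \frac{1}{- \frac{8811465405893}{879886301418}} = - \frac{879886301418}{8811465405893}$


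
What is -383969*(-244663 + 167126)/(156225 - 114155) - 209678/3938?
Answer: 58616272194327/82835830 ≈ 7.0762e+5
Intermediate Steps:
-383969*(-244663 + 167126)/(156225 - 114155) - 209678/3938 = -383969/(42070/(-77537)) - 209678*1/3938 = -383969/(42070*(-1/77537)) - 104839/1969 = -383969/(-42070/77537) - 104839/1969 = -383969*(-77537/42070) - 104839/1969 = 29771804353/42070 - 104839/1969 = 58616272194327/82835830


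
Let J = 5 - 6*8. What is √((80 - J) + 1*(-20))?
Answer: √103 ≈ 10.149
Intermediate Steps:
J = -43 (J = 5 - 48 = -43)
√((80 - J) + 1*(-20)) = √((80 - 1*(-43)) + 1*(-20)) = √((80 + 43) - 20) = √(123 - 20) = √103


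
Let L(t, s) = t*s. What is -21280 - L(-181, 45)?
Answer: -13135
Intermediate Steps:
L(t, s) = s*t
-21280 - L(-181, 45) = -21280 - 45*(-181) = -21280 - 1*(-8145) = -21280 + 8145 = -13135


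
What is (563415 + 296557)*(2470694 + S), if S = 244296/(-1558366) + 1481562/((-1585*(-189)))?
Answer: 55105144237410021810448/25935106155 ≈ 2.1247e+12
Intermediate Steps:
S = 124201850914/25935106155 (S = 244296*(-1/1558366) + 1481562/299565 = -122148/779183 + 1481562*(1/299565) = -122148/779183 + 164618/33285 = 124201850914/25935106155 ≈ 4.7889)
(563415 + 296557)*(2470694 + S) = (563415 + 296557)*(2470694 + 124201850914/25935106155) = 859972*(64077835368372484/25935106155) = 55105144237410021810448/25935106155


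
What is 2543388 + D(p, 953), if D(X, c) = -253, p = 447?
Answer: 2543135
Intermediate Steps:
2543388 + D(p, 953) = 2543388 - 253 = 2543135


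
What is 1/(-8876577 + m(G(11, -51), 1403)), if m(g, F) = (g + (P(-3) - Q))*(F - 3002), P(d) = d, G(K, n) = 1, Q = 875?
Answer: -1/7474254 ≈ -1.3379e-7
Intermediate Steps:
m(g, F) = (-3002 + F)*(-878 + g) (m(g, F) = (g + (-3 - 1*875))*(F - 3002) = (g + (-3 - 875))*(-3002 + F) = (g - 878)*(-3002 + F) = (-878 + g)*(-3002 + F) = (-3002 + F)*(-878 + g))
1/(-8876577 + m(G(11, -51), 1403)) = 1/(-8876577 + (2635756 - 3002*1 - 878*1403 + 1403*1)) = 1/(-8876577 + (2635756 - 3002 - 1231834 + 1403)) = 1/(-8876577 + 1402323) = 1/(-7474254) = -1/7474254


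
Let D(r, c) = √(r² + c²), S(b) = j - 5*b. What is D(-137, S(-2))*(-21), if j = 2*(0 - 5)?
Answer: -2877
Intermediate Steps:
j = -10 (j = 2*(-5) = -10)
S(b) = -10 - 5*b
D(r, c) = √(c² + r²)
D(-137, S(-2))*(-21) = √((-10 - 5*(-2))² + (-137)²)*(-21) = √((-10 + 10)² + 18769)*(-21) = √(0² + 18769)*(-21) = √(0 + 18769)*(-21) = √18769*(-21) = 137*(-21) = -2877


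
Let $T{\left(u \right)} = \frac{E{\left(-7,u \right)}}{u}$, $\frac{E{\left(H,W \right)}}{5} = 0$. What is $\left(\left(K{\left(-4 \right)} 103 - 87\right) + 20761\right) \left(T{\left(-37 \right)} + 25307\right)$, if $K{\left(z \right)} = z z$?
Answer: $564902854$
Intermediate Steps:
$E{\left(H,W \right)} = 0$ ($E{\left(H,W \right)} = 5 \cdot 0 = 0$)
$K{\left(z \right)} = z^{2}$
$T{\left(u \right)} = 0$ ($T{\left(u \right)} = \frac{0}{u} = 0$)
$\left(\left(K{\left(-4 \right)} 103 - 87\right) + 20761\right) \left(T{\left(-37 \right)} + 25307\right) = \left(\left(\left(-4\right)^{2} \cdot 103 - 87\right) + 20761\right) \left(0 + 25307\right) = \left(\left(16 \cdot 103 - 87\right) + 20761\right) 25307 = \left(\left(1648 - 87\right) + 20761\right) 25307 = \left(1561 + 20761\right) 25307 = 22322 \cdot 25307 = 564902854$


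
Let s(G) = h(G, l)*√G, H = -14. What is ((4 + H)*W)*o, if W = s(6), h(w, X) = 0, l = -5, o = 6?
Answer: 0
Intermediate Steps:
s(G) = 0 (s(G) = 0*√G = 0)
W = 0
((4 + H)*W)*o = ((4 - 14)*0)*6 = -10*0*6 = 0*6 = 0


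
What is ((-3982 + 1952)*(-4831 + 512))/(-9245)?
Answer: -1753514/1849 ≈ -948.36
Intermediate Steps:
((-3982 + 1952)*(-4831 + 512))/(-9245) = -2030*(-4319)*(-1/9245) = 8767570*(-1/9245) = -1753514/1849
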